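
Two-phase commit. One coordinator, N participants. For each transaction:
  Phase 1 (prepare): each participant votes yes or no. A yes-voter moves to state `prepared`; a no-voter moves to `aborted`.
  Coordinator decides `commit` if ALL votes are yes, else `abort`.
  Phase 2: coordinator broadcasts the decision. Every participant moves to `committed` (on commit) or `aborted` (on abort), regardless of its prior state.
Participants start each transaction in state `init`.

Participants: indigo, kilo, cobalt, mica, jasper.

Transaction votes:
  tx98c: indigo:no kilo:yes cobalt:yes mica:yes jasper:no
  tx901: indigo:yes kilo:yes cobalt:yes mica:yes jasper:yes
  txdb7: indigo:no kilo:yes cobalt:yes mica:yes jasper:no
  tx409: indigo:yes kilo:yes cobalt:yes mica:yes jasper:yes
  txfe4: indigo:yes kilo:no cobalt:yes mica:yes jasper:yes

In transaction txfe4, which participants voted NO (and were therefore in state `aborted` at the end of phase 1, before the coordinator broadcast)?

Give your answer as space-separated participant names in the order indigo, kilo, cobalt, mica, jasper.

Answer: kilo

Derivation:
Txn txfe4 phase 1: indigo yes -> prepared; kilo no -> aborted; cobalt yes -> prepared; mica yes -> prepared; jasper yes -> prepared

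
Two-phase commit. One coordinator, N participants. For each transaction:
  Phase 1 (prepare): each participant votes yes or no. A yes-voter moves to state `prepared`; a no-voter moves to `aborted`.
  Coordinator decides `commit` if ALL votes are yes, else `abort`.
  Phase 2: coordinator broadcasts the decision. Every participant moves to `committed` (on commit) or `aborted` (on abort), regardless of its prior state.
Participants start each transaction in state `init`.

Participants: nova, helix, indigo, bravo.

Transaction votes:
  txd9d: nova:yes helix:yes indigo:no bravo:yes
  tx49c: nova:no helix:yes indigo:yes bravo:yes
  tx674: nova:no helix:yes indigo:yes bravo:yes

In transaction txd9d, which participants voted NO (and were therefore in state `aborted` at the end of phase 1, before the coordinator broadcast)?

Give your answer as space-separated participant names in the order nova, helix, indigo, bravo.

Txn txd9d phase 1: nova yes -> prepared; helix yes -> prepared; indigo no -> aborted; bravo yes -> prepared

Answer: indigo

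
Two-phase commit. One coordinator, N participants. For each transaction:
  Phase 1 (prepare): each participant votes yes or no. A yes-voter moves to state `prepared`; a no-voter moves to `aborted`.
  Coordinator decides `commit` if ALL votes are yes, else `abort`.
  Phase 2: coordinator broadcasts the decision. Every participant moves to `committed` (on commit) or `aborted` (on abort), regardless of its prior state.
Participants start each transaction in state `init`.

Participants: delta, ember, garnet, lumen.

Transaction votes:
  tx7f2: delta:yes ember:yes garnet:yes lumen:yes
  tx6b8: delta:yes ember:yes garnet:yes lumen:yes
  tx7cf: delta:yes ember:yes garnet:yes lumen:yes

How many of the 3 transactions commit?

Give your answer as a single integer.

Answer: 3

Derivation:
tx7f2: all yes -> commit (commits=1)
tx6b8: all yes -> commit (commits=2)
tx7cf: all yes -> commit (commits=3)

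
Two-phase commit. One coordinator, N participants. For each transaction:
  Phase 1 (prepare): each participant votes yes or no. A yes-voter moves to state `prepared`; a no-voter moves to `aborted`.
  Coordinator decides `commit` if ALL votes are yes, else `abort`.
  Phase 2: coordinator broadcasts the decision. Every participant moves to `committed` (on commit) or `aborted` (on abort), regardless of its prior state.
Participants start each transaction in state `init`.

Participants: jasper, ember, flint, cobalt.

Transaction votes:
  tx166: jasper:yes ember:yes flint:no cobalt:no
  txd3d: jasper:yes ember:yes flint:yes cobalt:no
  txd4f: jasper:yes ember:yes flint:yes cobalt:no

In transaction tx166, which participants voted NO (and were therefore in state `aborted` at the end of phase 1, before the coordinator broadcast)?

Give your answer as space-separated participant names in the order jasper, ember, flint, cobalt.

Answer: flint cobalt

Derivation:
Txn tx166 phase 1: jasper yes -> prepared; ember yes -> prepared; flint no -> aborted; cobalt no -> aborted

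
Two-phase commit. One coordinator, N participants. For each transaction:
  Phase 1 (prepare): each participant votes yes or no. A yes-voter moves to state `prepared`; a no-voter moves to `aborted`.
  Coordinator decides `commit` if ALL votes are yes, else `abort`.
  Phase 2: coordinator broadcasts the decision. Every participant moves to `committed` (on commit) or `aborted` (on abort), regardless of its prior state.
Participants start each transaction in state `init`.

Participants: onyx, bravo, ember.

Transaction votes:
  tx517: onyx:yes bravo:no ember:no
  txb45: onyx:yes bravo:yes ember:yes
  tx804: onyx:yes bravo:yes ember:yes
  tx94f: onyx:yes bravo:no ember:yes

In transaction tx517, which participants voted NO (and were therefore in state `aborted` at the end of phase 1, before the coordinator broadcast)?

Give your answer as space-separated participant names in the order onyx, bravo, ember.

Answer: bravo ember

Derivation:
Txn tx517 phase 1: onyx yes -> prepared; bravo no -> aborted; ember no -> aborted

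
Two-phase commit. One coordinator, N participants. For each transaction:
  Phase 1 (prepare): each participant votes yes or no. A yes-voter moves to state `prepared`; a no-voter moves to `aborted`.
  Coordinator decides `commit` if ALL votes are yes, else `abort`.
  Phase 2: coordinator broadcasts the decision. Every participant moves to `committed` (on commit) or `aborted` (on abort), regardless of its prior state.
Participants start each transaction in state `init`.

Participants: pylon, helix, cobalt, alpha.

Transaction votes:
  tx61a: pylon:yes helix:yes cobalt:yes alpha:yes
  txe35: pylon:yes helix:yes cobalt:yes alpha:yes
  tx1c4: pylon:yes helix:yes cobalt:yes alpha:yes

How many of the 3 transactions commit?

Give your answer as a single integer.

tx61a: all yes -> commit (commits=1)
txe35: all yes -> commit (commits=2)
tx1c4: all yes -> commit (commits=3)

Answer: 3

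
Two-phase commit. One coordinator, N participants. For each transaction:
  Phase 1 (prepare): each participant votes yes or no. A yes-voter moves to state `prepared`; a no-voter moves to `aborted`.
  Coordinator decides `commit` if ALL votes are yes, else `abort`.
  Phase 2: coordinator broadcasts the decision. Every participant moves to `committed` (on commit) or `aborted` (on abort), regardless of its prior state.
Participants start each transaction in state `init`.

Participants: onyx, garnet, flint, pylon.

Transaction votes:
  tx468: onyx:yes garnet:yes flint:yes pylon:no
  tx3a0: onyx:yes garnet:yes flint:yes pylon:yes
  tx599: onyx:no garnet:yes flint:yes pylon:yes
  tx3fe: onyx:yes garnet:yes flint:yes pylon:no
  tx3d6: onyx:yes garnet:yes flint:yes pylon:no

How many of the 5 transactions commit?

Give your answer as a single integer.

Answer: 1

Derivation:
tx468: no from pylon -> abort (commits=0)
tx3a0: all yes -> commit (commits=1)
tx599: no from onyx -> abort (commits=1)
tx3fe: no from pylon -> abort (commits=1)
tx3d6: no from pylon -> abort (commits=1)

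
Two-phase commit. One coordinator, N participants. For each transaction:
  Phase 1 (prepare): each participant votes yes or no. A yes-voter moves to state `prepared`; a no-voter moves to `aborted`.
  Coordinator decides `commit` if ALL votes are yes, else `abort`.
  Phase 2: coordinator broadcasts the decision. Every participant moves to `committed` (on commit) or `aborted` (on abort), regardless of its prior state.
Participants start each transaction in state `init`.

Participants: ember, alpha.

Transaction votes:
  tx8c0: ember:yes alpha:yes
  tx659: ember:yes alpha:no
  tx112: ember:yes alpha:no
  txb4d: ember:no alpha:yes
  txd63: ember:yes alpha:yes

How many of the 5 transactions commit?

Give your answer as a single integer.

Answer: 2

Derivation:
tx8c0: all yes -> commit (commits=1)
tx659: no from alpha -> abort (commits=1)
tx112: no from alpha -> abort (commits=1)
txb4d: no from ember -> abort (commits=1)
txd63: all yes -> commit (commits=2)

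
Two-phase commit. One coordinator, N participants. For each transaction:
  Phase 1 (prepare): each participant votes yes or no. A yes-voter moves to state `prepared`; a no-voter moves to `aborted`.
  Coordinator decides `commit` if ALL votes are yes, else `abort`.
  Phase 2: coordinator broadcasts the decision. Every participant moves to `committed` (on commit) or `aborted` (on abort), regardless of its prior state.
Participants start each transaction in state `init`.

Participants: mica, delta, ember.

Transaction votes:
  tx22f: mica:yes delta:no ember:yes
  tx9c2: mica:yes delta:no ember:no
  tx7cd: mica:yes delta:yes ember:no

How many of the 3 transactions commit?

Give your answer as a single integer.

tx22f: no from delta -> abort (commits=0)
tx9c2: no from delta, ember -> abort (commits=0)
tx7cd: no from ember -> abort (commits=0)

Answer: 0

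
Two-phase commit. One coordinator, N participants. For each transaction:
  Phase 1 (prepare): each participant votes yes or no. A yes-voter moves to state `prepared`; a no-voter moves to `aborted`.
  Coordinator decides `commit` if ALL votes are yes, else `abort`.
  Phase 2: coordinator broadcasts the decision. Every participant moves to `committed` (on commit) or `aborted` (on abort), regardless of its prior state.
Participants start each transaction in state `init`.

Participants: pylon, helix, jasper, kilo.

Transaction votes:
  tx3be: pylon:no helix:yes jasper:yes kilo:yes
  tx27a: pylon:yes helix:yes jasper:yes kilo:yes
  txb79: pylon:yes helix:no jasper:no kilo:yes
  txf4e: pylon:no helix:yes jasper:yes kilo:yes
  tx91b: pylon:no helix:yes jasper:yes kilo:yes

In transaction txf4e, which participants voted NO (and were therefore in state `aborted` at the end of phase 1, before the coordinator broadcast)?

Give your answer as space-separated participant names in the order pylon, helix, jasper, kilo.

Txn txf4e phase 1: pylon no -> aborted; helix yes -> prepared; jasper yes -> prepared; kilo yes -> prepared

Answer: pylon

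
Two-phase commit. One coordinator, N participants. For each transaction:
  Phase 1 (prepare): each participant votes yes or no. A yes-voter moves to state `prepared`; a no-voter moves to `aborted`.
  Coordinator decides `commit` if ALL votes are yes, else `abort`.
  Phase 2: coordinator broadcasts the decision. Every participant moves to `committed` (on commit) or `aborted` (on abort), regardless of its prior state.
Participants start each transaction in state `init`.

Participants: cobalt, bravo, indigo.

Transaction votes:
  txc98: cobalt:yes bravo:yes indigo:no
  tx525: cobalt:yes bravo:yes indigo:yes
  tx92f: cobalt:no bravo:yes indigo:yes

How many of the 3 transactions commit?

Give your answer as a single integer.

Answer: 1

Derivation:
txc98: no from indigo -> abort (commits=0)
tx525: all yes -> commit (commits=1)
tx92f: no from cobalt -> abort (commits=1)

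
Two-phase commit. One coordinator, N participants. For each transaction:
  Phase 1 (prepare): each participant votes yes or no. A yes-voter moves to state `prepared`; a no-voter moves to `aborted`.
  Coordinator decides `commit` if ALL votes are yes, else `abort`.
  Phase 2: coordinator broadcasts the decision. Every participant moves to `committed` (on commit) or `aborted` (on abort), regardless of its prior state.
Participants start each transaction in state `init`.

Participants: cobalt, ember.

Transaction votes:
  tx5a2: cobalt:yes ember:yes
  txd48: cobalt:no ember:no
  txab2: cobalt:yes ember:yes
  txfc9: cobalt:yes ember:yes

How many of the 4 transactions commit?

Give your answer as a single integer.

tx5a2: all yes -> commit (commits=1)
txd48: no from cobalt, ember -> abort (commits=1)
txab2: all yes -> commit (commits=2)
txfc9: all yes -> commit (commits=3)

Answer: 3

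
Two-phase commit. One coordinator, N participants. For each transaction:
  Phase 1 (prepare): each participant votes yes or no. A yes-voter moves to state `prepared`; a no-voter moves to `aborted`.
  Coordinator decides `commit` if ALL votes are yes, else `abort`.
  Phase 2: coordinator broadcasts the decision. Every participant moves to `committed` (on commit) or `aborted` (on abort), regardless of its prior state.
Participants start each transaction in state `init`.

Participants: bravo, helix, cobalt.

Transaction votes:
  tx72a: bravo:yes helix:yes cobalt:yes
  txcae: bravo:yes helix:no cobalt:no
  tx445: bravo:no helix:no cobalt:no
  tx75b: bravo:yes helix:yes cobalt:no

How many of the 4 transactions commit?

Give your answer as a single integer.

tx72a: all yes -> commit (commits=1)
txcae: no from helix, cobalt -> abort (commits=1)
tx445: no from bravo, helix, cobalt -> abort (commits=1)
tx75b: no from cobalt -> abort (commits=1)

Answer: 1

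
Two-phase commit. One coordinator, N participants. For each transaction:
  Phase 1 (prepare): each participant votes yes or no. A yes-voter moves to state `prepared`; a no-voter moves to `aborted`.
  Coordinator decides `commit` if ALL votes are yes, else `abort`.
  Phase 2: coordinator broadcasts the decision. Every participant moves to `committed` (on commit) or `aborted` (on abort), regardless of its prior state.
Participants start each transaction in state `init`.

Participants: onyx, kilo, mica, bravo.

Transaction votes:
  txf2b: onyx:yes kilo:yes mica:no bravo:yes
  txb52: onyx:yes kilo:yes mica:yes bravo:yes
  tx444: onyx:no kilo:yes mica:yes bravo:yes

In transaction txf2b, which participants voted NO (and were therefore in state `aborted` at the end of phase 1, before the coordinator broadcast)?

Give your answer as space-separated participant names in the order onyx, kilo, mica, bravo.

Answer: mica

Derivation:
Txn txf2b phase 1: onyx yes -> prepared; kilo yes -> prepared; mica no -> aborted; bravo yes -> prepared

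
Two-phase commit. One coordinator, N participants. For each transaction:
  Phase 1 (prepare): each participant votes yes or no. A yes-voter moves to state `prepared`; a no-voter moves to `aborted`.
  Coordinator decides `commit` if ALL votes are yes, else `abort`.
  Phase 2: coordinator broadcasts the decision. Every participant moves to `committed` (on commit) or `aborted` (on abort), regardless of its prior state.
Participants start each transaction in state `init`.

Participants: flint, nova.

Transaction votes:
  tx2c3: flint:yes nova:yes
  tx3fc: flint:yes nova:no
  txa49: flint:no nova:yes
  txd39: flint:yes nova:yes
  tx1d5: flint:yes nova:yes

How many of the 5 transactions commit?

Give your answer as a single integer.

Answer: 3

Derivation:
tx2c3: all yes -> commit (commits=1)
tx3fc: no from nova -> abort (commits=1)
txa49: no from flint -> abort (commits=1)
txd39: all yes -> commit (commits=2)
tx1d5: all yes -> commit (commits=3)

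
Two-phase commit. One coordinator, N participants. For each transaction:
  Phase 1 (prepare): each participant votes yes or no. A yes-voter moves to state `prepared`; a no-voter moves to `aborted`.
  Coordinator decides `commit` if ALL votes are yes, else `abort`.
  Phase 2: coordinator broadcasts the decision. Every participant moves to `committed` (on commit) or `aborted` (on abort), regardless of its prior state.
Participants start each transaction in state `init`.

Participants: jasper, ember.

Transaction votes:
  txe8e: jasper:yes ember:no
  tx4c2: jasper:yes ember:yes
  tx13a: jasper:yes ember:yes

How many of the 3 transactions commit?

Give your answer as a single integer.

Answer: 2

Derivation:
txe8e: no from ember -> abort (commits=0)
tx4c2: all yes -> commit (commits=1)
tx13a: all yes -> commit (commits=2)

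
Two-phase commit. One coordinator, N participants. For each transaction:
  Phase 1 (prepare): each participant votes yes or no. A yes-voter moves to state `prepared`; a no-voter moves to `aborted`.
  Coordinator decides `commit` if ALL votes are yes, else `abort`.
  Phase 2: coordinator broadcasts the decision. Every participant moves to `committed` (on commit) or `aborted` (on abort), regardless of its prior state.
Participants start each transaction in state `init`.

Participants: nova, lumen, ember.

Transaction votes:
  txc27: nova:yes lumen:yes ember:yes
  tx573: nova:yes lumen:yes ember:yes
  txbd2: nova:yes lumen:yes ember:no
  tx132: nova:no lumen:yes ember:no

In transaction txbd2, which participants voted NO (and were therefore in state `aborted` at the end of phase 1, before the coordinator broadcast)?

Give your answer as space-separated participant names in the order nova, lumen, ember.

Txn txbd2 phase 1: nova yes -> prepared; lumen yes -> prepared; ember no -> aborted

Answer: ember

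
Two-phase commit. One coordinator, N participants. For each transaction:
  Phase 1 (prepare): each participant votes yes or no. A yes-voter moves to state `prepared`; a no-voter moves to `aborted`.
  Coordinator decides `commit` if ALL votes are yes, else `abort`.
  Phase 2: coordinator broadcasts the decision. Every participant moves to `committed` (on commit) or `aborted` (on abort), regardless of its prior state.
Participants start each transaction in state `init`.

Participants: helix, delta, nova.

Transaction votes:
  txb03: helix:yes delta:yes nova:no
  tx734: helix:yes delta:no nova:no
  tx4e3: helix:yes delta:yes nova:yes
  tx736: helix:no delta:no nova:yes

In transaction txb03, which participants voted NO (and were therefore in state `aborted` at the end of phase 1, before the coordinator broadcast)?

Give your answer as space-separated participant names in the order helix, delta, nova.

Answer: nova

Derivation:
Txn txb03 phase 1: helix yes -> prepared; delta yes -> prepared; nova no -> aborted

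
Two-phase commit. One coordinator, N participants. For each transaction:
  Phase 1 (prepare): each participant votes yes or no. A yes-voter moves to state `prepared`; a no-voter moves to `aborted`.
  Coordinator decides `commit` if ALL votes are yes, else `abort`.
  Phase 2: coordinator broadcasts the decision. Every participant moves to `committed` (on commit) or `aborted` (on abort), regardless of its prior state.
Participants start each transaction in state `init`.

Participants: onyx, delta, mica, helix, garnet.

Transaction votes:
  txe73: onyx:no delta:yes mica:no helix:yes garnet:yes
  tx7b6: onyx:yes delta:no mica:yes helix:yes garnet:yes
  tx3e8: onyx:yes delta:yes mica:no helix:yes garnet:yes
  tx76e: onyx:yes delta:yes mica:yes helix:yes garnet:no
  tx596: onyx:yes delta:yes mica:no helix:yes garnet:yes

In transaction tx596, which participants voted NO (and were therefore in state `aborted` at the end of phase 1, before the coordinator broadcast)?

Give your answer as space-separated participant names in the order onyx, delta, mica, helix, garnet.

Answer: mica

Derivation:
Txn tx596 phase 1: onyx yes -> prepared; delta yes -> prepared; mica no -> aborted; helix yes -> prepared; garnet yes -> prepared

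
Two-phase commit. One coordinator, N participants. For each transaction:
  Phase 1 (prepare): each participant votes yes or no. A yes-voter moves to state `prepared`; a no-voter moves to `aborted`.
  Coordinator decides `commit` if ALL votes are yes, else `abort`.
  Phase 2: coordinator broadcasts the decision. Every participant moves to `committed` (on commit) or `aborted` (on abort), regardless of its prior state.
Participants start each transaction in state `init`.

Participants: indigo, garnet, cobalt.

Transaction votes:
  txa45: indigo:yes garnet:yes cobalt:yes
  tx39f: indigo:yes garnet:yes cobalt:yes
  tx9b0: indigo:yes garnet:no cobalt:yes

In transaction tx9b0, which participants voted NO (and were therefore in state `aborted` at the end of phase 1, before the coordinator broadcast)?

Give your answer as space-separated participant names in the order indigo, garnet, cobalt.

Txn tx9b0 phase 1: indigo yes -> prepared; garnet no -> aborted; cobalt yes -> prepared

Answer: garnet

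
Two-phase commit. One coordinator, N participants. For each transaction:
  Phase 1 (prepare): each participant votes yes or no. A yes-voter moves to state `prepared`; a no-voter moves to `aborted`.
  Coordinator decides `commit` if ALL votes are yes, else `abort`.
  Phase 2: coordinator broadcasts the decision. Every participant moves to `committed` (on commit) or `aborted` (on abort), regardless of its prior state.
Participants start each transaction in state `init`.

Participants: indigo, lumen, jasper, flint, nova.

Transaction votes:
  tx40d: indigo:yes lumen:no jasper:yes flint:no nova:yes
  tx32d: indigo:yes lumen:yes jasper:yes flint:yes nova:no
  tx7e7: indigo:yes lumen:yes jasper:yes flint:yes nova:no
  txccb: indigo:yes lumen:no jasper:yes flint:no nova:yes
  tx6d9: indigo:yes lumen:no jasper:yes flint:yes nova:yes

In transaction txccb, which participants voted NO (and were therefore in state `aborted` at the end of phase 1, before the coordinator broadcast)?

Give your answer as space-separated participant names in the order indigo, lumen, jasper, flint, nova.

Txn txccb phase 1: indigo yes -> prepared; lumen no -> aborted; jasper yes -> prepared; flint no -> aborted; nova yes -> prepared

Answer: lumen flint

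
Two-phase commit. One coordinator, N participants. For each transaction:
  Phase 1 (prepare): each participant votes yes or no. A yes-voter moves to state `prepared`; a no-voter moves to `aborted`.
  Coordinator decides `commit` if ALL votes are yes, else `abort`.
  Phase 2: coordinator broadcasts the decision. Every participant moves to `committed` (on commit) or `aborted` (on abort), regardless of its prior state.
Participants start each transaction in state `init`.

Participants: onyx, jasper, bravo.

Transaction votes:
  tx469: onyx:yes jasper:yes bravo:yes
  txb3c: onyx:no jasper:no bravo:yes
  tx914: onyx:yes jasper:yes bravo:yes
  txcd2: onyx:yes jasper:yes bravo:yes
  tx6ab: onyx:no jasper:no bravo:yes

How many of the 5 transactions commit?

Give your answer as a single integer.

tx469: all yes -> commit (commits=1)
txb3c: no from onyx, jasper -> abort (commits=1)
tx914: all yes -> commit (commits=2)
txcd2: all yes -> commit (commits=3)
tx6ab: no from onyx, jasper -> abort (commits=3)

Answer: 3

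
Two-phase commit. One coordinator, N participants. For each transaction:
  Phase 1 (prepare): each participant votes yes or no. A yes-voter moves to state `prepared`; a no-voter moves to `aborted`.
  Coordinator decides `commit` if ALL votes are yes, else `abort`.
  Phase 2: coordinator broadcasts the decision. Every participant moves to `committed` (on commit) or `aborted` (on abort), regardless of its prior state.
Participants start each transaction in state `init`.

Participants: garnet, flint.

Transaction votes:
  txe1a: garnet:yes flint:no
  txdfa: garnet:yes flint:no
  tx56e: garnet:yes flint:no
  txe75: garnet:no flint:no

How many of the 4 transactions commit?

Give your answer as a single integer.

Answer: 0

Derivation:
txe1a: no from flint -> abort (commits=0)
txdfa: no from flint -> abort (commits=0)
tx56e: no from flint -> abort (commits=0)
txe75: no from garnet, flint -> abort (commits=0)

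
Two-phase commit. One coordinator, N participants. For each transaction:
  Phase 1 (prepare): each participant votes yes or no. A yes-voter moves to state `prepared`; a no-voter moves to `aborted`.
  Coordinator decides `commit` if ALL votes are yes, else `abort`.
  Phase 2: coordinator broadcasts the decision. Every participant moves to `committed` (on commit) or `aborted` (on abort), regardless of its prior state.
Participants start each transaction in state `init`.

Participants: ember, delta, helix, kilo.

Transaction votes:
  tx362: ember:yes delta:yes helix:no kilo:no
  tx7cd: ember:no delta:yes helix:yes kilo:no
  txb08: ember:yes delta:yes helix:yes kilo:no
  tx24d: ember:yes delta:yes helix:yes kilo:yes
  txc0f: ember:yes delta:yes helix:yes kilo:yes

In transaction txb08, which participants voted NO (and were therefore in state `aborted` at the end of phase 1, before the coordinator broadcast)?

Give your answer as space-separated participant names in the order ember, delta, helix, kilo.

Txn txb08 phase 1: ember yes -> prepared; delta yes -> prepared; helix yes -> prepared; kilo no -> aborted

Answer: kilo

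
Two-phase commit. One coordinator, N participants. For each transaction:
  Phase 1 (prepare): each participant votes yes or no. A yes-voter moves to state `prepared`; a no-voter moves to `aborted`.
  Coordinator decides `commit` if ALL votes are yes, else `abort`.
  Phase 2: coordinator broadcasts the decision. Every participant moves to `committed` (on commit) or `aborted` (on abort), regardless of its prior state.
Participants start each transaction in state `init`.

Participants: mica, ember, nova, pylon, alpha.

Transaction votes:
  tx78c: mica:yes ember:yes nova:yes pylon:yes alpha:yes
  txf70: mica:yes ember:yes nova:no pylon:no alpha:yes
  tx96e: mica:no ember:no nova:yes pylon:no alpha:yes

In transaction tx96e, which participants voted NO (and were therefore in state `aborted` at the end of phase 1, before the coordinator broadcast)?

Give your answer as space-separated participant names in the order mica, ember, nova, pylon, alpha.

Answer: mica ember pylon

Derivation:
Txn tx96e phase 1: mica no -> aborted; ember no -> aborted; nova yes -> prepared; pylon no -> aborted; alpha yes -> prepared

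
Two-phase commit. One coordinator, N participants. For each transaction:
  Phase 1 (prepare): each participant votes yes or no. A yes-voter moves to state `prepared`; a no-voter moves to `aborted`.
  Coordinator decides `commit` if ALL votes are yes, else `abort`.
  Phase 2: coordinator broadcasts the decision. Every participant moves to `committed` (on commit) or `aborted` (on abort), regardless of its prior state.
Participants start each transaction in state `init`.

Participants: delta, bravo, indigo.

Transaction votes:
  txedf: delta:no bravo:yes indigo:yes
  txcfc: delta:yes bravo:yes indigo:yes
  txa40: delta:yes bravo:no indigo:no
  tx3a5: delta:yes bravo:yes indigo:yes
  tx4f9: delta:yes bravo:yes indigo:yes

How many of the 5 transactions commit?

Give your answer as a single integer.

Answer: 3

Derivation:
txedf: no from delta -> abort (commits=0)
txcfc: all yes -> commit (commits=1)
txa40: no from bravo, indigo -> abort (commits=1)
tx3a5: all yes -> commit (commits=2)
tx4f9: all yes -> commit (commits=3)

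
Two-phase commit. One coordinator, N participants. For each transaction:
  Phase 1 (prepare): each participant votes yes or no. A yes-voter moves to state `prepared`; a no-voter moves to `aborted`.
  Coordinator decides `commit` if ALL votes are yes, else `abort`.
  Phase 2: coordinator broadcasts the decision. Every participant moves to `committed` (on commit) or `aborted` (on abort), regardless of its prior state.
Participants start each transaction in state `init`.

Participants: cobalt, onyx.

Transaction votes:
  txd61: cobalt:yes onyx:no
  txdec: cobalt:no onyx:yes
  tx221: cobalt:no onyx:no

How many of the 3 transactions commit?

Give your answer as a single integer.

Answer: 0

Derivation:
txd61: no from onyx -> abort (commits=0)
txdec: no from cobalt -> abort (commits=0)
tx221: no from cobalt, onyx -> abort (commits=0)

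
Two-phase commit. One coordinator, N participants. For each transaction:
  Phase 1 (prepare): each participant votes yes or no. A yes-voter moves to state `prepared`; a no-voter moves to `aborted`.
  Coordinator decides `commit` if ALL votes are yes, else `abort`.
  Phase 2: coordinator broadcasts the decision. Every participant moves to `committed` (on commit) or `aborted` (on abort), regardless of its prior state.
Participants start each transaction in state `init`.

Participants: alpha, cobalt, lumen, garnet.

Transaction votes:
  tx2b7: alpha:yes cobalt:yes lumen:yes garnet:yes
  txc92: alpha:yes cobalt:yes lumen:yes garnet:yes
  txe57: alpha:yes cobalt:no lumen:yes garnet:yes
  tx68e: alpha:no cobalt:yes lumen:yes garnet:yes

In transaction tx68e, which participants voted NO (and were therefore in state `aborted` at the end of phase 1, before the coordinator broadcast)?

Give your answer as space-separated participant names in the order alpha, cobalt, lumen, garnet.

Txn tx68e phase 1: alpha no -> aborted; cobalt yes -> prepared; lumen yes -> prepared; garnet yes -> prepared

Answer: alpha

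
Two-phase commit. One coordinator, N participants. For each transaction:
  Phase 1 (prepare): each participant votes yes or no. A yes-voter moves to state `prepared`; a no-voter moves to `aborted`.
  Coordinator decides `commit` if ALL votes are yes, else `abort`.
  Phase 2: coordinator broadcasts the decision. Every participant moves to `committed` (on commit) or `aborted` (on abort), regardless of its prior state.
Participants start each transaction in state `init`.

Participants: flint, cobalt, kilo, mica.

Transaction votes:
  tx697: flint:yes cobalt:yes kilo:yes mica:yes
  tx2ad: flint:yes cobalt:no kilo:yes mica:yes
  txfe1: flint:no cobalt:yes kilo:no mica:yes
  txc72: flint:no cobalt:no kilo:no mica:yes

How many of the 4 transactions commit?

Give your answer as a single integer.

Answer: 1

Derivation:
tx697: all yes -> commit (commits=1)
tx2ad: no from cobalt -> abort (commits=1)
txfe1: no from flint, kilo -> abort (commits=1)
txc72: no from flint, cobalt, kilo -> abort (commits=1)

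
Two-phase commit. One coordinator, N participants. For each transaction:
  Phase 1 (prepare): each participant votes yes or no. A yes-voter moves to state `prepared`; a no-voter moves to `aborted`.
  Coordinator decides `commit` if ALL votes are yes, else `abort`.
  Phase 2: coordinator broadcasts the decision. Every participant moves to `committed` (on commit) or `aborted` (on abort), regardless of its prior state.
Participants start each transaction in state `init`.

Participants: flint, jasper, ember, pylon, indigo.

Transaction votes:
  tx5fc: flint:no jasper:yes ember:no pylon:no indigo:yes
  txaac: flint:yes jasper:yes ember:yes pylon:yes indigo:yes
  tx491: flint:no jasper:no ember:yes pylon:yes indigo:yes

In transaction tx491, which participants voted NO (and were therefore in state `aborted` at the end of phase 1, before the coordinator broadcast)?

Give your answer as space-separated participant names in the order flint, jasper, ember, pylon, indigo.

Txn tx491 phase 1: flint no -> aborted; jasper no -> aborted; ember yes -> prepared; pylon yes -> prepared; indigo yes -> prepared

Answer: flint jasper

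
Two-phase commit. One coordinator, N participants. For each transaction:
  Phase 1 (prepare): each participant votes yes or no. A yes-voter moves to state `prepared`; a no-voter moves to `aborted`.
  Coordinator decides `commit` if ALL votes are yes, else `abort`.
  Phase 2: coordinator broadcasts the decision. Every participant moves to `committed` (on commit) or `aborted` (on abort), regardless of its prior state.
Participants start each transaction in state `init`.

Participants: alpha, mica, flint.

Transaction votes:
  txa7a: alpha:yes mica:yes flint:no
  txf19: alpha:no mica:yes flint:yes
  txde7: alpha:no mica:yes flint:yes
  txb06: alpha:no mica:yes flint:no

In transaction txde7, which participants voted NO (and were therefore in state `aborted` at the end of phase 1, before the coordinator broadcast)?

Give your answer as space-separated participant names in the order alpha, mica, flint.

Answer: alpha

Derivation:
Txn txde7 phase 1: alpha no -> aborted; mica yes -> prepared; flint yes -> prepared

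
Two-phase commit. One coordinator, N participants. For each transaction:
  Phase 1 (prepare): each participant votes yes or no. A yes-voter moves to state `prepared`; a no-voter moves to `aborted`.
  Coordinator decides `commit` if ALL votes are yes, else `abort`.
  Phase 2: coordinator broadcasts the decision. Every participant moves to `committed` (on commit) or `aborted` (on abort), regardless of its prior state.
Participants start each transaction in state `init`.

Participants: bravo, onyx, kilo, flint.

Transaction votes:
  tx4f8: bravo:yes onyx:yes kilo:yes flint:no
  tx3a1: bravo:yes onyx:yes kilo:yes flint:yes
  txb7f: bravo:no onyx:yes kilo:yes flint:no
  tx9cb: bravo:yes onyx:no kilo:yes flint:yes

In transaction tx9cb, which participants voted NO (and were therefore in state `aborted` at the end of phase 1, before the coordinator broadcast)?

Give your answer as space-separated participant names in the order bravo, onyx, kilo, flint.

Txn tx9cb phase 1: bravo yes -> prepared; onyx no -> aborted; kilo yes -> prepared; flint yes -> prepared

Answer: onyx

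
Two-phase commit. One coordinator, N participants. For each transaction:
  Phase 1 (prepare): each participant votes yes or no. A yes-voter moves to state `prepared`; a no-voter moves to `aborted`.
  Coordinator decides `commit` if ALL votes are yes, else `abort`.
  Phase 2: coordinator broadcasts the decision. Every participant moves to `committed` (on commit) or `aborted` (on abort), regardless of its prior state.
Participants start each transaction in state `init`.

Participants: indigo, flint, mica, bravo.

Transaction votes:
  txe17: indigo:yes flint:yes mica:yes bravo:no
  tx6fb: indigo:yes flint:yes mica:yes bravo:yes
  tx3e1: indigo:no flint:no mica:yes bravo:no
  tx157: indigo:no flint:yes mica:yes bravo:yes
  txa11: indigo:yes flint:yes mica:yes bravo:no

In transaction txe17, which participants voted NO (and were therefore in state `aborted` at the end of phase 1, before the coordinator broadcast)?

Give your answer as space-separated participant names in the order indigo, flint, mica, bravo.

Answer: bravo

Derivation:
Txn txe17 phase 1: indigo yes -> prepared; flint yes -> prepared; mica yes -> prepared; bravo no -> aborted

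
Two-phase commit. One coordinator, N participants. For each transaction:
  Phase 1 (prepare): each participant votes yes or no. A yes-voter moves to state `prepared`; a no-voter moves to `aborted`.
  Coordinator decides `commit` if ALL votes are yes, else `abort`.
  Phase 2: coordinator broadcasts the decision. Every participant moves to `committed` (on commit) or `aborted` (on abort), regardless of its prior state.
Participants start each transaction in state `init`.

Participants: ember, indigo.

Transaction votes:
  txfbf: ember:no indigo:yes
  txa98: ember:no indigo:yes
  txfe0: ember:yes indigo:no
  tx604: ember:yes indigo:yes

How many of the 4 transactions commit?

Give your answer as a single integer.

txfbf: no from ember -> abort (commits=0)
txa98: no from ember -> abort (commits=0)
txfe0: no from indigo -> abort (commits=0)
tx604: all yes -> commit (commits=1)

Answer: 1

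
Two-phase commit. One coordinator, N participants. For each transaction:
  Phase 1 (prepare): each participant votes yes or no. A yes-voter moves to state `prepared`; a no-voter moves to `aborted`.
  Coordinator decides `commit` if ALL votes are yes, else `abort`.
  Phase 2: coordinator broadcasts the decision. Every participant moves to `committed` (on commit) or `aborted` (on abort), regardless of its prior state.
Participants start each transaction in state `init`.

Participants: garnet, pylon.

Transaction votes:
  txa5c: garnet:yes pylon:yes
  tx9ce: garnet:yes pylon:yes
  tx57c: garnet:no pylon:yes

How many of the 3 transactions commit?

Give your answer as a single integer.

txa5c: all yes -> commit (commits=1)
tx9ce: all yes -> commit (commits=2)
tx57c: no from garnet -> abort (commits=2)

Answer: 2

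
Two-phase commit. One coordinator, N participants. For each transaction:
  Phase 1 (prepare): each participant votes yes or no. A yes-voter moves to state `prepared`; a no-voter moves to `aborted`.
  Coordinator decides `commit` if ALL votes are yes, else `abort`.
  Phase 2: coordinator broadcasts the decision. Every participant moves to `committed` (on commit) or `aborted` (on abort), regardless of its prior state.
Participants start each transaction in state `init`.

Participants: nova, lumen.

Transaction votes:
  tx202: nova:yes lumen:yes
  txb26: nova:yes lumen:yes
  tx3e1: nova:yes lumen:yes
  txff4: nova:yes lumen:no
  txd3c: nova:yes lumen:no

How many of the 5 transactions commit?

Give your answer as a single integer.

tx202: all yes -> commit (commits=1)
txb26: all yes -> commit (commits=2)
tx3e1: all yes -> commit (commits=3)
txff4: no from lumen -> abort (commits=3)
txd3c: no from lumen -> abort (commits=3)

Answer: 3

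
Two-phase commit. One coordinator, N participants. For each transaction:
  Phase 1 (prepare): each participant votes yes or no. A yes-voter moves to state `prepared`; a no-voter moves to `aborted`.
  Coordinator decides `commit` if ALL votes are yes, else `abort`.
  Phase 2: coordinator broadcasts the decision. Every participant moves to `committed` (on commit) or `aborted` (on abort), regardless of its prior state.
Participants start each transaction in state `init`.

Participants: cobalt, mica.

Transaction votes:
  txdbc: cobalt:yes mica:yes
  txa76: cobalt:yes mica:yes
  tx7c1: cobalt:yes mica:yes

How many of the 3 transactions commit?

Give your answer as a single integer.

txdbc: all yes -> commit (commits=1)
txa76: all yes -> commit (commits=2)
tx7c1: all yes -> commit (commits=3)

Answer: 3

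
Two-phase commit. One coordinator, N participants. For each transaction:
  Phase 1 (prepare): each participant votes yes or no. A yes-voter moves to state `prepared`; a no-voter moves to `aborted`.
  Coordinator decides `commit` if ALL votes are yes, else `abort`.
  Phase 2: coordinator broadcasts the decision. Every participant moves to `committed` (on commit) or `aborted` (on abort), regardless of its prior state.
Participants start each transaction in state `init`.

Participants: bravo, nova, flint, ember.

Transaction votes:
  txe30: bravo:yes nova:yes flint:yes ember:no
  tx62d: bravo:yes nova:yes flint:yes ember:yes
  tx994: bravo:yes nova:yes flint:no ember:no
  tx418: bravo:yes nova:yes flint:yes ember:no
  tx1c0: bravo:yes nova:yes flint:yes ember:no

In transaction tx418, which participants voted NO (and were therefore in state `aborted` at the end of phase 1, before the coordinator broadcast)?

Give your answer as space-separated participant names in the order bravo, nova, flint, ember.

Answer: ember

Derivation:
Txn tx418 phase 1: bravo yes -> prepared; nova yes -> prepared; flint yes -> prepared; ember no -> aborted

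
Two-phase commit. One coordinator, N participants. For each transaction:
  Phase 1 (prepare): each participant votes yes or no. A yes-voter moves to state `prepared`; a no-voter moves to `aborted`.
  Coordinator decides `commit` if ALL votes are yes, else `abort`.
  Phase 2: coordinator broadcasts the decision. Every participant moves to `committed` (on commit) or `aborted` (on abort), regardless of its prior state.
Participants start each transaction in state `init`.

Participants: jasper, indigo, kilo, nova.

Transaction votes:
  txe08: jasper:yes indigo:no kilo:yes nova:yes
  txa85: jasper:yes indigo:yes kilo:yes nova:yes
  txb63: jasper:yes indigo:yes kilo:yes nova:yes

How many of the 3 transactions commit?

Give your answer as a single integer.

txe08: no from indigo -> abort (commits=0)
txa85: all yes -> commit (commits=1)
txb63: all yes -> commit (commits=2)

Answer: 2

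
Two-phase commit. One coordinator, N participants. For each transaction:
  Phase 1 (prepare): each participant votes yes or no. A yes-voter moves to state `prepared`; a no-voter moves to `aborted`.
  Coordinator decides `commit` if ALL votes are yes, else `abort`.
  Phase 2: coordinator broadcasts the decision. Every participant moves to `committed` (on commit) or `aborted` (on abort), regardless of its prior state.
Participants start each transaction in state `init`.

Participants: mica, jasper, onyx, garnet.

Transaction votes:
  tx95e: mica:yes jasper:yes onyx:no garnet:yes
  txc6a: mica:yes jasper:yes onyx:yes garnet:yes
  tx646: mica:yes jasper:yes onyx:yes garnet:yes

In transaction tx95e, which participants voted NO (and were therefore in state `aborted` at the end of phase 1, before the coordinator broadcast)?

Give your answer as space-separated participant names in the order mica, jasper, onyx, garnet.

Txn tx95e phase 1: mica yes -> prepared; jasper yes -> prepared; onyx no -> aborted; garnet yes -> prepared

Answer: onyx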